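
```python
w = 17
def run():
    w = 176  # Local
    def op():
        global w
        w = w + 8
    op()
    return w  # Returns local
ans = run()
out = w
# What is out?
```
25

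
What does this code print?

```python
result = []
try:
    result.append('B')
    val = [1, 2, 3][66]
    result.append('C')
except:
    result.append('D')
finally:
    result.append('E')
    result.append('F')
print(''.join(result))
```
BDEF

Code before exception runs, then except, then all of finally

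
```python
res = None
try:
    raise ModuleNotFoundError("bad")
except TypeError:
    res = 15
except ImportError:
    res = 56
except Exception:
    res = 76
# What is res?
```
56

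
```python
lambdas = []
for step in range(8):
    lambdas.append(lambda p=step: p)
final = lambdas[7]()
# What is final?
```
7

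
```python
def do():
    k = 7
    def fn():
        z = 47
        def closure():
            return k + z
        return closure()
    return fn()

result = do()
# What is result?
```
54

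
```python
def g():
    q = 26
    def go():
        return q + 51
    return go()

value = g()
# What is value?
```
77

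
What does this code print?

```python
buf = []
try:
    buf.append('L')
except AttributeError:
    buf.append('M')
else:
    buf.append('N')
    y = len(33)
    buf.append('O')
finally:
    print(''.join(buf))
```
LN

Try succeeds, else appends 'N', TypeError in else is uncaught, finally prints before exception propagates ('O' never appended)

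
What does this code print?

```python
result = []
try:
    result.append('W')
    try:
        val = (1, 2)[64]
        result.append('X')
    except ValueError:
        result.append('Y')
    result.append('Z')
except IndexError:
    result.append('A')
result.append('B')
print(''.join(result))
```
WAB

Inner handler doesn't match, propagates to outer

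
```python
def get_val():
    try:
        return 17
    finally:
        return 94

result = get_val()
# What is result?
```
94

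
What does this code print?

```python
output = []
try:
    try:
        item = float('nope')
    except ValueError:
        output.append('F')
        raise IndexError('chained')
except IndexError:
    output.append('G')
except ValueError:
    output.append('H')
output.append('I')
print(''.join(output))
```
FGI

IndexError raised and caught, original ValueError not re-raised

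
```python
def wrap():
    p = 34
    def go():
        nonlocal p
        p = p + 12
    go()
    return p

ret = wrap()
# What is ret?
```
46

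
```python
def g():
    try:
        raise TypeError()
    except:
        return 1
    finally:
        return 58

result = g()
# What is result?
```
58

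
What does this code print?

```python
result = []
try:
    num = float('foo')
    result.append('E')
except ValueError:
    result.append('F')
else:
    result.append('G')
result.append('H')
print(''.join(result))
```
FH

else block skipped when exception is caught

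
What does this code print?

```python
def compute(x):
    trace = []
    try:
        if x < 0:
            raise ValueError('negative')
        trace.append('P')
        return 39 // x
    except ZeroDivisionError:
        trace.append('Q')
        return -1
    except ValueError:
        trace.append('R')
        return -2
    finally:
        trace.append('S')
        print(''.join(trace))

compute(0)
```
PQS

x=0 causes ZeroDivisionError, caught, finally prints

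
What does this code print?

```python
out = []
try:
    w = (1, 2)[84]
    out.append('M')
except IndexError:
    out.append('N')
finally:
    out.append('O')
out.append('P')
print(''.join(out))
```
NOP

finally always runs, even after exception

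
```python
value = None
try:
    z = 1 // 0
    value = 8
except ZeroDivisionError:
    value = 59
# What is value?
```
59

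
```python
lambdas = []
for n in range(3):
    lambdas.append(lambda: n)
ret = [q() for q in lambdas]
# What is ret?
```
[2, 2, 2]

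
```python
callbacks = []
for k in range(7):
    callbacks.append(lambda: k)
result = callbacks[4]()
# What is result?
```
6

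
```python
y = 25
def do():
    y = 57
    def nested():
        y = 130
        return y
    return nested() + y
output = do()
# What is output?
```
187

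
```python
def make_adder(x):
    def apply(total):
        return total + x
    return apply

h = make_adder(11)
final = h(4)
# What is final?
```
15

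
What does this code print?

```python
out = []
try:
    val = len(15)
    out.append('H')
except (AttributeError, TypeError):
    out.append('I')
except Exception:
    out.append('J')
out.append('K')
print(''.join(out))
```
IK

TypeError matches tuple containing it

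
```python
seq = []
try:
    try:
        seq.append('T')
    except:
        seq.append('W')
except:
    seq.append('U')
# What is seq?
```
['T']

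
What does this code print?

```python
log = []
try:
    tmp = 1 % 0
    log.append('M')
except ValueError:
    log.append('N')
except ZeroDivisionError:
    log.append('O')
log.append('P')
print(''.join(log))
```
OP

ZeroDivisionError is caught by its specific handler, not ValueError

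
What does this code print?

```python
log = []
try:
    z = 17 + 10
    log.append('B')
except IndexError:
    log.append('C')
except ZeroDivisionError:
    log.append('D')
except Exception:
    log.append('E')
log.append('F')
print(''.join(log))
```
BF

No exception, try block completes normally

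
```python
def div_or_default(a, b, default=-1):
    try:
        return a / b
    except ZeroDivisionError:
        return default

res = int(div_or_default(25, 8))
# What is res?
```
3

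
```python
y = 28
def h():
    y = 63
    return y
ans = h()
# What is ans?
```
63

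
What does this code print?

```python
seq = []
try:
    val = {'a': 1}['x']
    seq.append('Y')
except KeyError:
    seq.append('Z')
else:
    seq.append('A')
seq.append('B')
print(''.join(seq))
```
ZB

else block skipped when exception is caught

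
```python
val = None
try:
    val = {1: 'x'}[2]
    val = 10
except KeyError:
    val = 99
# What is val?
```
99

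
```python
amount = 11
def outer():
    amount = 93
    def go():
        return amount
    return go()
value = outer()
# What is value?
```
93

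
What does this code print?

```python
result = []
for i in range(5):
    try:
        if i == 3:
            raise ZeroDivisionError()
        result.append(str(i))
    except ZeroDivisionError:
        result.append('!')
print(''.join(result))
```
012!4

Exception on i=3 caught, loop continues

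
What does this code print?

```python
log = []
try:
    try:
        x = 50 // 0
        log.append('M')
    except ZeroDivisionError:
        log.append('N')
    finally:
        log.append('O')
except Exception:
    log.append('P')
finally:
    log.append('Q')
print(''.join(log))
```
NOQ

Both finally blocks run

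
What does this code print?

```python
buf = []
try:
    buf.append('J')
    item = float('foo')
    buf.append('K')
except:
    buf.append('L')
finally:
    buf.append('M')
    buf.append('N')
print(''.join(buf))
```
JLMN

Code before exception runs, then except, then all of finally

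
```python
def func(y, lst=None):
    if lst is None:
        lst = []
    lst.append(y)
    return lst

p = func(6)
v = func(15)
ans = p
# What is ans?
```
[6]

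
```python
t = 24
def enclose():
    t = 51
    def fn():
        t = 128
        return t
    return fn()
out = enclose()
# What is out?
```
128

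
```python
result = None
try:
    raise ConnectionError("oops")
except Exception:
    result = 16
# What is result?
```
16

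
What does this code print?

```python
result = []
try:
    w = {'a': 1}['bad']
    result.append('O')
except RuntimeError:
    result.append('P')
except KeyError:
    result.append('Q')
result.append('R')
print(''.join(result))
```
QR

KeyError is caught by its specific handler, not RuntimeError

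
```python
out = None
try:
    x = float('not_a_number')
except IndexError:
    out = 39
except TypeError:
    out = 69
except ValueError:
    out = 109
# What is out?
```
109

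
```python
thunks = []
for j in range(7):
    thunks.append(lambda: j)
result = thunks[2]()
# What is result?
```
6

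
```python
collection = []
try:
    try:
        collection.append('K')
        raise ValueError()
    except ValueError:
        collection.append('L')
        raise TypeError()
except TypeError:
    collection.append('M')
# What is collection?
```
['K', 'L', 'M']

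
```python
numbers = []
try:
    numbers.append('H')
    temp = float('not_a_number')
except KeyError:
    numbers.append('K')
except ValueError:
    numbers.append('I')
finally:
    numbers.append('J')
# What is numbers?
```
['H', 'I', 'J']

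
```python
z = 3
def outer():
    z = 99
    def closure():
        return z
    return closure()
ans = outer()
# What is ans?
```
99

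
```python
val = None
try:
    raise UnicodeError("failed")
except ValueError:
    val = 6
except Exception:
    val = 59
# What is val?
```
6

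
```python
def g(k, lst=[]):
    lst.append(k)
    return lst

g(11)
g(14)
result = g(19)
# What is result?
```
[11, 14, 19]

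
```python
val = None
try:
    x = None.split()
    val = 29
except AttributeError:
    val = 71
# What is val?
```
71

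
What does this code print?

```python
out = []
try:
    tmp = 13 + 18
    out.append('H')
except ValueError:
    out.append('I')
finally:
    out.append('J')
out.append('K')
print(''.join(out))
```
HJK

finally runs after normal execution too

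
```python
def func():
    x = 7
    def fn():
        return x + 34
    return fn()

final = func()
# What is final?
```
41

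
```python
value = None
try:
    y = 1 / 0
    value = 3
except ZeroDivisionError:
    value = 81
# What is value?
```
81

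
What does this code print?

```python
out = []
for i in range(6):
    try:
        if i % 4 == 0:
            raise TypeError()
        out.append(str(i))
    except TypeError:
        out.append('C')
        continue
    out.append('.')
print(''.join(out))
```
C1.2.3.C5.

continue in except skips rest of loop body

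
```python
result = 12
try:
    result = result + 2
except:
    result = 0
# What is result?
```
14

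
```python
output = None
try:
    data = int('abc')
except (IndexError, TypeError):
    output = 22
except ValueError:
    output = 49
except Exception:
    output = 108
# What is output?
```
49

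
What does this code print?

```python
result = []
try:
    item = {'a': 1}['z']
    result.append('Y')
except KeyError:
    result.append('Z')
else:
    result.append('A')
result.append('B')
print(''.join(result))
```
ZB

else block skipped when exception is caught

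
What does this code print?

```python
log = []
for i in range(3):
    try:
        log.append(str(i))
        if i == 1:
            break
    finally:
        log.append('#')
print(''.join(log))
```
0#1#

finally runs even when breaking out of loop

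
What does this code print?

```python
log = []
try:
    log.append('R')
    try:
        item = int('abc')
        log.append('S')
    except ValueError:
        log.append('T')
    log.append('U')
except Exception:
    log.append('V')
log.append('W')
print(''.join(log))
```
RTUW

Inner exception caught by inner handler, outer continues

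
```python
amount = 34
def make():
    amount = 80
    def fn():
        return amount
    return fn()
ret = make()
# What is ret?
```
80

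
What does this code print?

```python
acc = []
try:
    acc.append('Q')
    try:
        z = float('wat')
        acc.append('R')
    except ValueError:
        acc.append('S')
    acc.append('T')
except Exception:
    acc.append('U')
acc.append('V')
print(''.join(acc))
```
QSTV

Inner exception caught by inner handler, outer continues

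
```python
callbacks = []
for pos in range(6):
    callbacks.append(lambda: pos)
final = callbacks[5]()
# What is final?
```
5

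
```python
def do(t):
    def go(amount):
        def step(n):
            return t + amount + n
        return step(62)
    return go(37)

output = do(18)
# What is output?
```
117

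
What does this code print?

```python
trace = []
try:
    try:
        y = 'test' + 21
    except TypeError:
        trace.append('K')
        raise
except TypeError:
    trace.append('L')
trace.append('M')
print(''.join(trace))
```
KLM

raise without argument re-raises current exception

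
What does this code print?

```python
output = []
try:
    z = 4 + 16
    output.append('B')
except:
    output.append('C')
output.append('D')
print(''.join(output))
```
BD

No exception, try block completes normally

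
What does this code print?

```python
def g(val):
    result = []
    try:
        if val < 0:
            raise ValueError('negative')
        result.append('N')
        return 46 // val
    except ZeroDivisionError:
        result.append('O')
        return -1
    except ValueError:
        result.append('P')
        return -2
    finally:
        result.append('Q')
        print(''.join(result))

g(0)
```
NOQ

val=0 causes ZeroDivisionError, caught, finally prints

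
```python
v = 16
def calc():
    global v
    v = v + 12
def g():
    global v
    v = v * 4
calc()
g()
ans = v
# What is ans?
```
112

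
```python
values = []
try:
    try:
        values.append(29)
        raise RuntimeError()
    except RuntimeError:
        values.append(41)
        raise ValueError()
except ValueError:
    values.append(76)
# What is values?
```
[29, 41, 76]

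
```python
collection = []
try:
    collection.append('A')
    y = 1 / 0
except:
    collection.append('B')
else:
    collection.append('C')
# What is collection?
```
['A', 'B']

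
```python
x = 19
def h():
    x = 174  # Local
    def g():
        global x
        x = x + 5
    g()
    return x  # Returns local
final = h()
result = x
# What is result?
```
24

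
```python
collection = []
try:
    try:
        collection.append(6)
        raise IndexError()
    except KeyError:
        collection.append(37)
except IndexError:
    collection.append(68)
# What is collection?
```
[6, 68]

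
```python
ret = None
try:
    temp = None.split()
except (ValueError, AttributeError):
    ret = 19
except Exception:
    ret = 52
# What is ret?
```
19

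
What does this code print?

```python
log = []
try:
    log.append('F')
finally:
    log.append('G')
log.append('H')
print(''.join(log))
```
FGH

try/finally without except, no exception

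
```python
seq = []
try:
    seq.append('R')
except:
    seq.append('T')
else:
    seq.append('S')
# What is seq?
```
['R', 'S']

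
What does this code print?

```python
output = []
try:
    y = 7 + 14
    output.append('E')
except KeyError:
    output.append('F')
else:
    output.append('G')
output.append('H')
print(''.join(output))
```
EGH

else block runs when no exception occurs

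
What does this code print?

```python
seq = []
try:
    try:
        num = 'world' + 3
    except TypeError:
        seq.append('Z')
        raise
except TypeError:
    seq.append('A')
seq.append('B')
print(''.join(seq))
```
ZAB

raise without argument re-raises current exception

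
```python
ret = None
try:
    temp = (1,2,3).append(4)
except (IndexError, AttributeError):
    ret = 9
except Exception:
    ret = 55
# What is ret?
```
9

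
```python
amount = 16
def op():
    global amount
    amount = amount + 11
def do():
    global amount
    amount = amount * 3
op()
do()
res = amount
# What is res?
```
81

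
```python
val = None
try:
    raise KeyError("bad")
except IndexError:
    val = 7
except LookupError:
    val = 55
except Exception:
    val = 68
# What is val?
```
55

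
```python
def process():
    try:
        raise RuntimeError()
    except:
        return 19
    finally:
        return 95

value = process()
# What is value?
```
95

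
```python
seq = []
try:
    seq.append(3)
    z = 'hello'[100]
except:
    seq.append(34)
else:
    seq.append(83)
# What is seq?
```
[3, 34]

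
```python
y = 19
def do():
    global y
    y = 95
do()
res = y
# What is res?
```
95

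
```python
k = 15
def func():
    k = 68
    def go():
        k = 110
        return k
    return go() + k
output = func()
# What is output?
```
178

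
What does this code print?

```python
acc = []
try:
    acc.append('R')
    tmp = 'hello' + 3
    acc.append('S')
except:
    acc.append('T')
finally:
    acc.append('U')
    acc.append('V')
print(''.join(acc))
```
RTUV

Code before exception runs, then except, then all of finally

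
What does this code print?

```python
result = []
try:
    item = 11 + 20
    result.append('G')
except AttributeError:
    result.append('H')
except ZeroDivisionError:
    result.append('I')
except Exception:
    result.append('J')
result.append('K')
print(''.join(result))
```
GK

No exception, try block completes normally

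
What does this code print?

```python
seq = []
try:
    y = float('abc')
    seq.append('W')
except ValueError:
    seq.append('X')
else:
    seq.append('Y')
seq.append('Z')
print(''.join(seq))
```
XZ

else block skipped when exception is caught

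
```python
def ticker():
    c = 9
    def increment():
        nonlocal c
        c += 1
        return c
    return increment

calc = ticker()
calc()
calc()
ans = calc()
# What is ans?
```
12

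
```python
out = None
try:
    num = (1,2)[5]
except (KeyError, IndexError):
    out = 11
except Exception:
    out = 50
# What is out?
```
11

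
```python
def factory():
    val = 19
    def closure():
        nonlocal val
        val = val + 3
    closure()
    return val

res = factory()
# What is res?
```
22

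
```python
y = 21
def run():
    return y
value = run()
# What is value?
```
21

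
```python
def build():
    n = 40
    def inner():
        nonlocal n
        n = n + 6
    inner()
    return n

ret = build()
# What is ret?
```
46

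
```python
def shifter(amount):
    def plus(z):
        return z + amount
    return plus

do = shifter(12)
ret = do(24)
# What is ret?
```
36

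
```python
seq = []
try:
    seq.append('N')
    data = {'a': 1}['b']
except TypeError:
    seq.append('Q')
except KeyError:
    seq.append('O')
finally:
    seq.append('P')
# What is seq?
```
['N', 'O', 'P']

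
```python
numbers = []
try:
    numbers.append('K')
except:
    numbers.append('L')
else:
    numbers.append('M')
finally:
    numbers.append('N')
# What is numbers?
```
['K', 'M', 'N']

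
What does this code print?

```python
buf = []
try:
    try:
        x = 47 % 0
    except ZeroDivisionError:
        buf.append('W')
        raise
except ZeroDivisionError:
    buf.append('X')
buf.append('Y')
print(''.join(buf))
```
WXY

raise without argument re-raises current exception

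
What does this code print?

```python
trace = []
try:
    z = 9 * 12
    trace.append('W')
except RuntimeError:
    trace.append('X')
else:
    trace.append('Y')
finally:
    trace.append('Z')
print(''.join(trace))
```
WYZ

else runs before finally when no exception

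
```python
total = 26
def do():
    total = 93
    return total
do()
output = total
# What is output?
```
26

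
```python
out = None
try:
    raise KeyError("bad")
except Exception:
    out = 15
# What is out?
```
15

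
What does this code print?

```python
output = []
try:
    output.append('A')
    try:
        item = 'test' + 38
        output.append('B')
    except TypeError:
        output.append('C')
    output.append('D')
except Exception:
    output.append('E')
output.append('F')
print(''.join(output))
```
ACDF

Inner exception caught by inner handler, outer continues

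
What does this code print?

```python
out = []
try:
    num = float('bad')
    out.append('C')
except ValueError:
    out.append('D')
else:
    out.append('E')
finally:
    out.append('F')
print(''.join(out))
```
DF

Exception: except runs, else skipped, finally runs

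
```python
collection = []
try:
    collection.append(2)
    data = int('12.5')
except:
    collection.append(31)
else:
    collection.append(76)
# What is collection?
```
[2, 31]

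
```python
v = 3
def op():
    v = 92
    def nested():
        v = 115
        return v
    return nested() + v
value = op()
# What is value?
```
207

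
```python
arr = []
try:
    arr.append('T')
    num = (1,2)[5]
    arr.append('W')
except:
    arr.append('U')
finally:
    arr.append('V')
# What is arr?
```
['T', 'U', 'V']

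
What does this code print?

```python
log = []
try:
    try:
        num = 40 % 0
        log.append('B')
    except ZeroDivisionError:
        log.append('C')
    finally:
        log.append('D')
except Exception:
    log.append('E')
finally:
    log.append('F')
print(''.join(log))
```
CDF

Both finally blocks run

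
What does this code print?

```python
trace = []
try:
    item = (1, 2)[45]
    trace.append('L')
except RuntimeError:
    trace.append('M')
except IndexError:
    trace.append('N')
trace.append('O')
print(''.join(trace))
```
NO

IndexError is caught by its specific handler, not RuntimeError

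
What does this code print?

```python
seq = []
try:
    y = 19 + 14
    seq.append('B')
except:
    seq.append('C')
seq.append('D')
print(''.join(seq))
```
BD

No exception, try block completes normally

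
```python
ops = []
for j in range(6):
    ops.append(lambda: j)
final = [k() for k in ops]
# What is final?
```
[5, 5, 5, 5, 5, 5]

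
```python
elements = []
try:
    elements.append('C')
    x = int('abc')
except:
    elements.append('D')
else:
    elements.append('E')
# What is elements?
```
['C', 'D']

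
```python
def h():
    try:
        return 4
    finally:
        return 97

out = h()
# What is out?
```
97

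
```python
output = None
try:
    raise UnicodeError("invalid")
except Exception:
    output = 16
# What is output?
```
16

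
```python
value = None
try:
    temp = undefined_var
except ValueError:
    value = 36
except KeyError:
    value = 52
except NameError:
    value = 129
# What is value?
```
129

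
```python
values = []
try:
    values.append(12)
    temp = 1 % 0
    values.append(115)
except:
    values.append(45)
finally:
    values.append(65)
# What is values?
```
[12, 45, 65]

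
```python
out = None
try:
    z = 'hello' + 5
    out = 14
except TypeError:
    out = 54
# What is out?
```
54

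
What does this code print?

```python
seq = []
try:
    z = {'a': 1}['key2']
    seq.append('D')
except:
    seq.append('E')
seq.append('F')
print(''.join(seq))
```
EF

Exception raised in try, caught by bare except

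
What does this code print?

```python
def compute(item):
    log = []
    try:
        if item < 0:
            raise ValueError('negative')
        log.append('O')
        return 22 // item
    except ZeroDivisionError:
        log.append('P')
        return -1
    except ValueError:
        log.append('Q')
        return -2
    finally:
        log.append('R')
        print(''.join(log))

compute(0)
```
OPR

item=0 causes ZeroDivisionError, caught, finally prints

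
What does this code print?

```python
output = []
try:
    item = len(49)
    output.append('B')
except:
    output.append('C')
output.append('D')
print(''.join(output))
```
CD

Exception raised in try, caught by bare except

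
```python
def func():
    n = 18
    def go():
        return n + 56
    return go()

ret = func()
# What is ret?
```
74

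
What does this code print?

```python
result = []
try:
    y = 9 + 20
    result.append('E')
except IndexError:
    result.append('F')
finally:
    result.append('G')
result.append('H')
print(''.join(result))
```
EGH

finally runs after normal execution too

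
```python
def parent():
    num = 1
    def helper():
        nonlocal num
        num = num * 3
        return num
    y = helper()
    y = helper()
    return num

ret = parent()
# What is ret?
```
9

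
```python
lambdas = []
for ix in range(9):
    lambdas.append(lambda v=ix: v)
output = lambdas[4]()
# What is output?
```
4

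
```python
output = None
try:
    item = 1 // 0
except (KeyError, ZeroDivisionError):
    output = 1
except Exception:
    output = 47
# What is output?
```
1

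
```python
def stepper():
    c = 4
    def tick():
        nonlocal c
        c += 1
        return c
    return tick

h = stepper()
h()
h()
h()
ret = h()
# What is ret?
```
8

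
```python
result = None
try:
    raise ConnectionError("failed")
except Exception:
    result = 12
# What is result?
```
12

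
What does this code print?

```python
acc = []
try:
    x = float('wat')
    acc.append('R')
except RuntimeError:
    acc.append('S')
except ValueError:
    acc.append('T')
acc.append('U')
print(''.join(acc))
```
TU

ValueError is caught by its specific handler, not RuntimeError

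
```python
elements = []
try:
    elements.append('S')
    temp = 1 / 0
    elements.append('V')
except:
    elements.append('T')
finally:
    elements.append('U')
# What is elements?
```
['S', 'T', 'U']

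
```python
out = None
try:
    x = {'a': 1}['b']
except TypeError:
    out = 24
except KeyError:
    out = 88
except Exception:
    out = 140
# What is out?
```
88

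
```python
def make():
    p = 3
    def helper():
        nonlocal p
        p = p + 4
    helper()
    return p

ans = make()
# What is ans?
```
7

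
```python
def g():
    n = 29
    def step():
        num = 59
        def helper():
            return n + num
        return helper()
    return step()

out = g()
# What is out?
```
88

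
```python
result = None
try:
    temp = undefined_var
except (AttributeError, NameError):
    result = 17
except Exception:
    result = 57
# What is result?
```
17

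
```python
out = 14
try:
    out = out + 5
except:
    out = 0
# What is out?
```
19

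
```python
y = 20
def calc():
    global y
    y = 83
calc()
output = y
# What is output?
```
83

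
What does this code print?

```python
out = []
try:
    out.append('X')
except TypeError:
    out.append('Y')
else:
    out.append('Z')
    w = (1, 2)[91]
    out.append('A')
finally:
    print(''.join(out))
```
XZ

Try succeeds, else appends 'Z', IndexError in else is uncaught, finally prints before exception propagates ('A' never appended)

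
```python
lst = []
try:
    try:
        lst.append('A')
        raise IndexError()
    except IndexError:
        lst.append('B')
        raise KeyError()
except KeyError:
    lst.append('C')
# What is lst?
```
['A', 'B', 'C']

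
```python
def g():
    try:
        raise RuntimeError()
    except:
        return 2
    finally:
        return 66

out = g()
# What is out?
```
66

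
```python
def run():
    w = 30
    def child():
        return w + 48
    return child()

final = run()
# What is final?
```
78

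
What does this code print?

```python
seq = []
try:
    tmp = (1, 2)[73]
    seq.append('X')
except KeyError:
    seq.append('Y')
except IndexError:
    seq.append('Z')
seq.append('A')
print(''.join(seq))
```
ZA

IndexError is caught by its specific handler, not KeyError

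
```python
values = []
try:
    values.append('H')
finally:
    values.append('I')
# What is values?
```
['H', 'I']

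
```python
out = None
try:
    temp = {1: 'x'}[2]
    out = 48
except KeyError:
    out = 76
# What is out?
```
76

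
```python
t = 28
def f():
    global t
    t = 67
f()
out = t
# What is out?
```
67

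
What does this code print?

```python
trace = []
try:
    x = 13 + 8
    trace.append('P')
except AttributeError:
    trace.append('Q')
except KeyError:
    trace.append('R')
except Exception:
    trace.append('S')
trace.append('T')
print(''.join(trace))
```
PT

No exception, try block completes normally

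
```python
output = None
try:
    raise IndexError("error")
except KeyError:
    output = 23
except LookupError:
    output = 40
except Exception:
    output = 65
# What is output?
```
40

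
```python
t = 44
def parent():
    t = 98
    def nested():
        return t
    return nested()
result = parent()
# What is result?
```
98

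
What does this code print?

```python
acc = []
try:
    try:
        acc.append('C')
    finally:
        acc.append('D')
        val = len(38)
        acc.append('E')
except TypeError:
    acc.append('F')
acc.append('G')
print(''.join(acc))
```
CDFG

Exception in inner finally caught by outer except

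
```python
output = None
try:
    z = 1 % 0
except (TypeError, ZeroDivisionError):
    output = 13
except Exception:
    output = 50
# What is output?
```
13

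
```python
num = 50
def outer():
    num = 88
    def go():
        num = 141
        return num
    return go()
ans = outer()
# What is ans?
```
141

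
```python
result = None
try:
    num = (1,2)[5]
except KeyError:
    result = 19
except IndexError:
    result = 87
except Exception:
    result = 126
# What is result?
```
87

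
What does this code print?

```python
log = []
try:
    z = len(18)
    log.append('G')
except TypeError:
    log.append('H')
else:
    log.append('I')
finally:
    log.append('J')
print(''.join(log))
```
HJ

Exception: except runs, else skipped, finally runs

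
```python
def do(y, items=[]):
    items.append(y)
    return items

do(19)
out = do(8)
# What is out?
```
[19, 8]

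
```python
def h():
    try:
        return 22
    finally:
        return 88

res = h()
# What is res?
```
88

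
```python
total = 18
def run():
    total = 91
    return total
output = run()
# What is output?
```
91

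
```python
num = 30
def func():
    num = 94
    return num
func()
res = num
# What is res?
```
30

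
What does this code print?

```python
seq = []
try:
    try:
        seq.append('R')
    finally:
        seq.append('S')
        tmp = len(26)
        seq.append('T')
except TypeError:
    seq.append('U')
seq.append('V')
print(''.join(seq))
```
RSUV

Exception in inner finally caught by outer except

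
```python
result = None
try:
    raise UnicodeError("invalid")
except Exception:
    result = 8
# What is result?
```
8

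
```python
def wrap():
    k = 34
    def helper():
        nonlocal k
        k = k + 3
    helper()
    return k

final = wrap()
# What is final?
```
37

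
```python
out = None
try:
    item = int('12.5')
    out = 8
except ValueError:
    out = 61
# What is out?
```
61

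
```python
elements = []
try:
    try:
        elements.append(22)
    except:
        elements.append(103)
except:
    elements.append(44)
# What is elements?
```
[22]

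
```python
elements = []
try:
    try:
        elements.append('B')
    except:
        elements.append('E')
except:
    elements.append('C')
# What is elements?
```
['B']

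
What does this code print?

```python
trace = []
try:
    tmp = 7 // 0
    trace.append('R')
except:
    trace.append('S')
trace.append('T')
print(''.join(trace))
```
ST

Exception raised in try, caught by bare except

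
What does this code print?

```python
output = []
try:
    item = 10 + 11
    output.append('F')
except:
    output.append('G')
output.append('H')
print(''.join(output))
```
FH

No exception, try block completes normally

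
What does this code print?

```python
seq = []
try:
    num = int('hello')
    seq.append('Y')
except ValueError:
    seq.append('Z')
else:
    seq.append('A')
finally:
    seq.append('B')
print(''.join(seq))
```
ZB

Exception: except runs, else skipped, finally runs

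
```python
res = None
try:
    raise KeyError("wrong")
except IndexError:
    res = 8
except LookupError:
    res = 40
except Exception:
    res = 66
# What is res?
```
40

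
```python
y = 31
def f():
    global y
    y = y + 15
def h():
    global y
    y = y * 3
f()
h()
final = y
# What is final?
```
138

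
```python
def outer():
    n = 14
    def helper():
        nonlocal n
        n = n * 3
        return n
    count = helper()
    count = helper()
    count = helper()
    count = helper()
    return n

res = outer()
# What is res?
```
1134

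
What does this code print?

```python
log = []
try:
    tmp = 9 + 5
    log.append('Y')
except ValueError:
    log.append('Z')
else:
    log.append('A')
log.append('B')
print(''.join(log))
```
YAB

else block runs when no exception occurs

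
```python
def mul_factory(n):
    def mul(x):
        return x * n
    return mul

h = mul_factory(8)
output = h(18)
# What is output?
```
144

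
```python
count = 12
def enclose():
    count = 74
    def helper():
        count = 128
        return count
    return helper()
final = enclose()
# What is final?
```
128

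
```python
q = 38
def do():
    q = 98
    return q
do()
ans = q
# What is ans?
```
38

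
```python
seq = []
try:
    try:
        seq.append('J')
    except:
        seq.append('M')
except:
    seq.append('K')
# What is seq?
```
['J']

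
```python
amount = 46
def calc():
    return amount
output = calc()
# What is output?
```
46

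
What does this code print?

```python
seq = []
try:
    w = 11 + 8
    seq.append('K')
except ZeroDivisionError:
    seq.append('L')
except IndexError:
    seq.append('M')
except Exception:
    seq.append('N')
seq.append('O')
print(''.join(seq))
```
KO

No exception, try block completes normally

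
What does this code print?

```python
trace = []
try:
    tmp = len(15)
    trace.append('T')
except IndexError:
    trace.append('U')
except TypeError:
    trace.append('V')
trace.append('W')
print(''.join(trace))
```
VW

TypeError is caught by its specific handler, not IndexError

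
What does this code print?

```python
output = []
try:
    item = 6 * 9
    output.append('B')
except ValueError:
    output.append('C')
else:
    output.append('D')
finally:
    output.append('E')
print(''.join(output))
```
BDE

else runs before finally when no exception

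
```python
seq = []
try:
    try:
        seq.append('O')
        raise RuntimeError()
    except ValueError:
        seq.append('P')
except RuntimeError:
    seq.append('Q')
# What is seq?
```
['O', 'Q']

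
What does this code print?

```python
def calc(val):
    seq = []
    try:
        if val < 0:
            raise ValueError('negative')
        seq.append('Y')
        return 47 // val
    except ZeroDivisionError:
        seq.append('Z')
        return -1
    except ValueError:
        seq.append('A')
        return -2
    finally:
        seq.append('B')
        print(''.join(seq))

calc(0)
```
YZB

val=0 causes ZeroDivisionError, caught, finally prints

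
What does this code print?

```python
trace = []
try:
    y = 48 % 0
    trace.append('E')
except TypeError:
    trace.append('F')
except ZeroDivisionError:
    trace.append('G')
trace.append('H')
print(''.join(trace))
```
GH

ZeroDivisionError is caught by its specific handler, not TypeError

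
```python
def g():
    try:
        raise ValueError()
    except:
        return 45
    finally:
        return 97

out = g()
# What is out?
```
97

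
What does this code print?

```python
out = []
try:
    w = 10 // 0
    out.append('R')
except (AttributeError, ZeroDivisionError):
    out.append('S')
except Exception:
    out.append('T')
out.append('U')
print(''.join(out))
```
SU

ZeroDivisionError matches tuple containing it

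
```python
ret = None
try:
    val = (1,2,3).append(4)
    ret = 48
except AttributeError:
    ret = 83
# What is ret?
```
83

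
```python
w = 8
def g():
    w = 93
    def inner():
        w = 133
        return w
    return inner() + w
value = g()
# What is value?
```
226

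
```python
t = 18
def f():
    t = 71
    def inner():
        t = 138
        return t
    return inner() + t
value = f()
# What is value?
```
209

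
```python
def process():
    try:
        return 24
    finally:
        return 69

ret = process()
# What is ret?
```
69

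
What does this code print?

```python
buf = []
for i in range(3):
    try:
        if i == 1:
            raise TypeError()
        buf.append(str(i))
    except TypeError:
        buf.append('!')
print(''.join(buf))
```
0!2

Exception on i=1 caught, loop continues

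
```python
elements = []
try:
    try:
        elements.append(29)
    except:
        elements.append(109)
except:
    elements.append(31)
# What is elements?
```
[29]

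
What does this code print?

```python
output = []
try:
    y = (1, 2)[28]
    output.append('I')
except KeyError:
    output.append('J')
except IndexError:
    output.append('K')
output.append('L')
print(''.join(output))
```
KL

IndexError is caught by its specific handler, not KeyError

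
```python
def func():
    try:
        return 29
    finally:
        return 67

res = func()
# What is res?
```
67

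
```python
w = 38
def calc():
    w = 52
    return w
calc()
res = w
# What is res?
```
38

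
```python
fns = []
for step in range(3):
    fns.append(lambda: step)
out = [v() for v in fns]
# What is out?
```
[2, 2, 2]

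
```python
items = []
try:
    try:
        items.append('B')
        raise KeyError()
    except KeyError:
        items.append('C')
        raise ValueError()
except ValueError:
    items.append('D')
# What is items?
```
['B', 'C', 'D']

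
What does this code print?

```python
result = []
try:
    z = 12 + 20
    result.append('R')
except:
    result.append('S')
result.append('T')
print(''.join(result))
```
RT

No exception, try block completes normally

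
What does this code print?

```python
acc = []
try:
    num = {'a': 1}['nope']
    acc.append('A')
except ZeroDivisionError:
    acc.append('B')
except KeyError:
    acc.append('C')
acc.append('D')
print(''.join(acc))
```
CD

KeyError is caught by its specific handler, not ZeroDivisionError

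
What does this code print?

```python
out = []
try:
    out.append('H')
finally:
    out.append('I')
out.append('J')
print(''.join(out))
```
HIJ

try/finally without except, no exception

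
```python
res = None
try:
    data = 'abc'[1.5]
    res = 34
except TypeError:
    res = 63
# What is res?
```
63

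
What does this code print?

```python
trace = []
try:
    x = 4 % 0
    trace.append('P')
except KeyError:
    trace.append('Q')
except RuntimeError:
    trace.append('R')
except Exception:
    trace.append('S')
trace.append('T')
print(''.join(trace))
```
ST

ZeroDivisionError not specifically caught, falls to Exception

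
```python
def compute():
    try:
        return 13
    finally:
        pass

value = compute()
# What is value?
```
13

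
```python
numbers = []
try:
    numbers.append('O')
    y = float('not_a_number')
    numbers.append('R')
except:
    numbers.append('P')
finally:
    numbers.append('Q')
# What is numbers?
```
['O', 'P', 'Q']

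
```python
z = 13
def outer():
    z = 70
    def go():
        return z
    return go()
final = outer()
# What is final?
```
70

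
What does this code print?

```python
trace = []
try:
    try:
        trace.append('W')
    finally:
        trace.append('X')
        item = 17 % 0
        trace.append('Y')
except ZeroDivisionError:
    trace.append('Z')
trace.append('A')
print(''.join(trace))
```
WXZA

Exception in inner finally caught by outer except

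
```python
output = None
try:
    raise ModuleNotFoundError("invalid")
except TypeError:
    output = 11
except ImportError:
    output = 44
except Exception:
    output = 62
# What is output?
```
44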